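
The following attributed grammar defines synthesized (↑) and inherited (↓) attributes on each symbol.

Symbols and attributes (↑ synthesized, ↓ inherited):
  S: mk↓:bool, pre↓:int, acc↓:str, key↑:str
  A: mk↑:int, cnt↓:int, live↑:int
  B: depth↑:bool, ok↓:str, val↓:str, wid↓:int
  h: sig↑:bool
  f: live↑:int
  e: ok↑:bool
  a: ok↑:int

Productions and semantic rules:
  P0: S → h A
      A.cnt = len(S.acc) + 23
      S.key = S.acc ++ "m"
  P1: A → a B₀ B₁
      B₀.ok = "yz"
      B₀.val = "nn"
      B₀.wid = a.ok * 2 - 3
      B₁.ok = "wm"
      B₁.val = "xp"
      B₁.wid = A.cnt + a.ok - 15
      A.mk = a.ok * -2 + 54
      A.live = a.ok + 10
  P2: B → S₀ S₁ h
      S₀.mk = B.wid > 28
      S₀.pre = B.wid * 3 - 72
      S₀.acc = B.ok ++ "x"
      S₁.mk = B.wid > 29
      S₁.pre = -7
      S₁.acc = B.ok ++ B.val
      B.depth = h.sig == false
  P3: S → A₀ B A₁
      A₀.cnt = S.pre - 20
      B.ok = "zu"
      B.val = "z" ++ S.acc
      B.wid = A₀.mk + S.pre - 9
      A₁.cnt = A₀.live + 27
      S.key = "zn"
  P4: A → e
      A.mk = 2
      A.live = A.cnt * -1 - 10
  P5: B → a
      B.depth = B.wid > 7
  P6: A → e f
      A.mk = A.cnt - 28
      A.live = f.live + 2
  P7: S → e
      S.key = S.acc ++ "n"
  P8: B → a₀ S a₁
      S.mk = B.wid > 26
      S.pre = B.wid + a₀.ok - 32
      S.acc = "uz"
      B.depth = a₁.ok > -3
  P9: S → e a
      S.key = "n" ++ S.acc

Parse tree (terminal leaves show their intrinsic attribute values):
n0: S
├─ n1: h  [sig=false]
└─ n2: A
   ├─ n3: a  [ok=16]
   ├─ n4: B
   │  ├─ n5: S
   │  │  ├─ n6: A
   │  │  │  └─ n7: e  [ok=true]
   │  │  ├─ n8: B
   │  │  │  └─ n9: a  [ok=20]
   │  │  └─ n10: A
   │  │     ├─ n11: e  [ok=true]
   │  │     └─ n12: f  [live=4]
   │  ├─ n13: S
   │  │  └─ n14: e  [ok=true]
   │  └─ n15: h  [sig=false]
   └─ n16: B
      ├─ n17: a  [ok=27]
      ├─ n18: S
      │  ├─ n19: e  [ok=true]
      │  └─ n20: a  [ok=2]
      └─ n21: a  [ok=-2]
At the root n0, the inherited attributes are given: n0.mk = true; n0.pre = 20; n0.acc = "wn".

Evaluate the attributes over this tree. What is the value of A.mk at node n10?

-6

1. n0.mk = true  [given at root]
2. n0.pre = 20  [given at root]
3. n0.acc = "wn"  [given at root]
4. n1.sig = false  [terminal]
5. n2.cnt = 25  [len(S.acc) + 23]
6. n3.ok = 16  [terminal]
7. n4.ok = "yz"  ["yz"]
8. n4.val = "nn"  ["nn"]
9. n4.wid = 29  [a.ok * 2 - 3]
10. n5.mk = true  [B.wid > 28]
11. n5.pre = 15  [B.wid * 3 - 72]
12. n5.acc = "yzx"  [B.ok ++ "x"]
13. n6.cnt = -5  [S.pre - 20]
14. n7.ok = true  [terminal]
15. n6.mk = 2  [2]
16. n6.live = -5  [A.cnt * -1 - 10]
17. n8.ok = "zu"  ["zu"]
18. n8.val = "zyzx"  ["z" ++ S.acc]
19. n8.wid = 8  [A₀.mk + S.pre - 9]
20. n9.ok = 20  [terminal]
21. n8.depth = true  [B.wid > 7]
22. n10.cnt = 22  [A₀.live + 27]
23. n11.ok = true  [terminal]
24. n12.live = 4  [terminal]
25. n10.mk = -6  [A.cnt - 28]
26. n10.live = 6  [f.live + 2]
27. n5.key = "zn"  ["zn"]
28. n13.mk = false  [B.wid > 29]
29. n13.pre = -7  [-7]
30. n13.acc = "yznn"  [B.ok ++ B.val]
31. n14.ok = true  [terminal]
32. n13.key = "yznnn"  [S.acc ++ "n"]
33. n15.sig = false  [terminal]
34. n4.depth = true  [h.sig == false]
35. n16.ok = "wm"  ["wm"]
36. n16.val = "xp"  ["xp"]
37. n16.wid = 26  [A.cnt + a.ok - 15]
38. n17.ok = 27  [terminal]
39. n18.mk = false  [B.wid > 26]
40. n18.pre = 21  [B.wid + a₀.ok - 32]
41. n18.acc = "uz"  ["uz"]
42. n19.ok = true  [terminal]
43. n20.ok = 2  [terminal]
44. n18.key = "nuz"  ["n" ++ S.acc]
45. n21.ok = -2  [terminal]
46. n16.depth = true  [a₁.ok > -3]
47. n2.mk = 22  [a.ok * -2 + 54]
48. n2.live = 26  [a.ok + 10]
49. n0.key = "wnm"  [S.acc ++ "m"]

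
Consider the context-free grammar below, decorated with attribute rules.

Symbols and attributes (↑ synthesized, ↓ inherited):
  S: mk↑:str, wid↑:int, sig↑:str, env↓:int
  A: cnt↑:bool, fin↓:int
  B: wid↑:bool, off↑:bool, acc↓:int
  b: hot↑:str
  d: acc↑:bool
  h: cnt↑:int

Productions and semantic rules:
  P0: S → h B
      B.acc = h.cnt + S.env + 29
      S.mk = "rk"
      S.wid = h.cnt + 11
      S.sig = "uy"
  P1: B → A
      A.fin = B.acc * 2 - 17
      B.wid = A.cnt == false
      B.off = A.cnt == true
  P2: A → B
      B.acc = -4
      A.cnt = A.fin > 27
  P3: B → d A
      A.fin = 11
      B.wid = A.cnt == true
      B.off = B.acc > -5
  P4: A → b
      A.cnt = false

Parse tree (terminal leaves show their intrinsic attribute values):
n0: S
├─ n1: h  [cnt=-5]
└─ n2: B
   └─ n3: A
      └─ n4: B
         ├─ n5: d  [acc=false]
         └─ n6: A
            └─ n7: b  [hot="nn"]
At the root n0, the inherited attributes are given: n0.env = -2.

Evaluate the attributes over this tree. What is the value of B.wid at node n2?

1. n0.env = -2  [given at root]
2. n1.cnt = -5  [terminal]
3. n2.acc = 22  [h.cnt + S.env + 29]
4. n3.fin = 27  [B.acc * 2 - 17]
5. n4.acc = -4  [-4]
6. n5.acc = false  [terminal]
7. n6.fin = 11  [11]
8. n7.hot = "nn"  [terminal]
9. n6.cnt = false  [false]
10. n4.wid = false  [A.cnt == true]
11. n4.off = true  [B.acc > -5]
12. n3.cnt = false  [A.fin > 27]
13. n2.wid = true  [A.cnt == false]
14. n2.off = false  [A.cnt == true]
15. n0.mk = "rk"  ["rk"]
16. n0.wid = 6  [h.cnt + 11]
17. n0.sig = "uy"  ["uy"]

true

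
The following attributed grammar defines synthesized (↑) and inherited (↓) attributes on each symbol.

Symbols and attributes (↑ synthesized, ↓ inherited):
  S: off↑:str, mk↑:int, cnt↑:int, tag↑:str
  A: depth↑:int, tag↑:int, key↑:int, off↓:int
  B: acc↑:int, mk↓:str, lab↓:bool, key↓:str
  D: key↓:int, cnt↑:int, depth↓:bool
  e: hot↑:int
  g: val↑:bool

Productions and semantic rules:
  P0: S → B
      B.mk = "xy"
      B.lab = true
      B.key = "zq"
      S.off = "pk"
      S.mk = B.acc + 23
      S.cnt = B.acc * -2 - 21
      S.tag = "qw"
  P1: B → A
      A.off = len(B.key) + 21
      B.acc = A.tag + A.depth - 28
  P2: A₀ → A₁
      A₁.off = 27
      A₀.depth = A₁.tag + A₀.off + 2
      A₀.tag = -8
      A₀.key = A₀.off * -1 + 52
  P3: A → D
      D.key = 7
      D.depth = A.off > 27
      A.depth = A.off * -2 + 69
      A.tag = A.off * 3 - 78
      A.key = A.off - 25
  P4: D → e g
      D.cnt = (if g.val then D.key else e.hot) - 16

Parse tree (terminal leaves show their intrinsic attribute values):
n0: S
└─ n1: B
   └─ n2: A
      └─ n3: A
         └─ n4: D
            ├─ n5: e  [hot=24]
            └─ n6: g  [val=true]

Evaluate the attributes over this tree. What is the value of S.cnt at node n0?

1. n1.mk = "xy"  ["xy"]
2. n1.lab = true  [true]
3. n1.key = "zq"  ["zq"]
4. n2.off = 23  [len(B.key) + 21]
5. n3.off = 27  [27]
6. n4.key = 7  [7]
7. n4.depth = false  [A.off > 27]
8. n5.hot = 24  [terminal]
9. n6.val = true  [terminal]
10. n4.cnt = -9  [(if g.val then D.key else e.hot) - 16]
11. n3.depth = 15  [A.off * -2 + 69]
12. n3.tag = 3  [A.off * 3 - 78]
13. n3.key = 2  [A.off - 25]
14. n2.depth = 28  [A₁.tag + A₀.off + 2]
15. n2.tag = -8  [-8]
16. n2.key = 29  [A₀.off * -1 + 52]
17. n1.acc = -8  [A.tag + A.depth - 28]
18. n0.off = "pk"  ["pk"]
19. n0.mk = 15  [B.acc + 23]
20. n0.cnt = -5  [B.acc * -2 - 21]
21. n0.tag = "qw"  ["qw"]

-5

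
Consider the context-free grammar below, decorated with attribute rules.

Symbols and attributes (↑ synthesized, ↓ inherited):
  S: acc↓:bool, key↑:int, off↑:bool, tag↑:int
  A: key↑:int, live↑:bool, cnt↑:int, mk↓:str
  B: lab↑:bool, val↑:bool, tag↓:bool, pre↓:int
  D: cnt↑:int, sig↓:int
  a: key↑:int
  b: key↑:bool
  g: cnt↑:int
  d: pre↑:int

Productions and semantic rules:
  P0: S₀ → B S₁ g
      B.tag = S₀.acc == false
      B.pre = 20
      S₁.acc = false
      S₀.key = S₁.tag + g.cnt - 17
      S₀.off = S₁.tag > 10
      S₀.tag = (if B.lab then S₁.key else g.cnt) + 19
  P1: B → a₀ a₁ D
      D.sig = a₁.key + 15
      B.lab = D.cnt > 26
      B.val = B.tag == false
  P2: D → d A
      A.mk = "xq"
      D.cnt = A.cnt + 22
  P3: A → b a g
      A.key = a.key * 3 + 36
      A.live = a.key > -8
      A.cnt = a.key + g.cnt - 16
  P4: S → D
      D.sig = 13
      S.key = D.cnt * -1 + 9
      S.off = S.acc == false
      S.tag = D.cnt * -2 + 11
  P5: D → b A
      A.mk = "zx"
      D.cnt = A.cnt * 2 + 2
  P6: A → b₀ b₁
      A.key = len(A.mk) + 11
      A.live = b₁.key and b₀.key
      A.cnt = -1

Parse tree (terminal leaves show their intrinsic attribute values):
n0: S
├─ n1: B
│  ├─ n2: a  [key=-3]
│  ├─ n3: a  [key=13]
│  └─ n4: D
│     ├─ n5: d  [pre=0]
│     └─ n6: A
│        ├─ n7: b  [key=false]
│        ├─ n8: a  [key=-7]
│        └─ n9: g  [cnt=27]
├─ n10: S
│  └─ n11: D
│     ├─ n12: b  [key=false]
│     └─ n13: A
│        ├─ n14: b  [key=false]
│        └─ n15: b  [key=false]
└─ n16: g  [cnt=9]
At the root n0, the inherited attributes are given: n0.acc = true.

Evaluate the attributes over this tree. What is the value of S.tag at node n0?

28

1. n0.acc = true  [given at root]
2. n1.tag = false  [S₀.acc == false]
3. n1.pre = 20  [20]
4. n2.key = -3  [terminal]
5. n3.key = 13  [terminal]
6. n4.sig = 28  [a₁.key + 15]
7. n5.pre = 0  [terminal]
8. n6.mk = "xq"  ["xq"]
9. n7.key = false  [terminal]
10. n8.key = -7  [terminal]
11. n9.cnt = 27  [terminal]
12. n6.key = 15  [a.key * 3 + 36]
13. n6.live = true  [a.key > -8]
14. n6.cnt = 4  [a.key + g.cnt - 16]
15. n4.cnt = 26  [A.cnt + 22]
16. n1.lab = false  [D.cnt > 26]
17. n1.val = true  [B.tag == false]
18. n10.acc = false  [false]
19. n11.sig = 13  [13]
20. n12.key = false  [terminal]
21. n13.mk = "zx"  ["zx"]
22. n14.key = false  [terminal]
23. n15.key = false  [terminal]
24. n13.key = 13  [len(A.mk) + 11]
25. n13.live = false  [b₁.key and b₀.key]
26. n13.cnt = -1  [-1]
27. n11.cnt = 0  [A.cnt * 2 + 2]
28. n10.key = 9  [D.cnt * -1 + 9]
29. n10.off = true  [S.acc == false]
30. n10.tag = 11  [D.cnt * -2 + 11]
31. n16.cnt = 9  [terminal]
32. n0.key = 3  [S₁.tag + g.cnt - 17]
33. n0.off = true  [S₁.tag > 10]
34. n0.tag = 28  [(if B.lab then S₁.key else g.cnt) + 19]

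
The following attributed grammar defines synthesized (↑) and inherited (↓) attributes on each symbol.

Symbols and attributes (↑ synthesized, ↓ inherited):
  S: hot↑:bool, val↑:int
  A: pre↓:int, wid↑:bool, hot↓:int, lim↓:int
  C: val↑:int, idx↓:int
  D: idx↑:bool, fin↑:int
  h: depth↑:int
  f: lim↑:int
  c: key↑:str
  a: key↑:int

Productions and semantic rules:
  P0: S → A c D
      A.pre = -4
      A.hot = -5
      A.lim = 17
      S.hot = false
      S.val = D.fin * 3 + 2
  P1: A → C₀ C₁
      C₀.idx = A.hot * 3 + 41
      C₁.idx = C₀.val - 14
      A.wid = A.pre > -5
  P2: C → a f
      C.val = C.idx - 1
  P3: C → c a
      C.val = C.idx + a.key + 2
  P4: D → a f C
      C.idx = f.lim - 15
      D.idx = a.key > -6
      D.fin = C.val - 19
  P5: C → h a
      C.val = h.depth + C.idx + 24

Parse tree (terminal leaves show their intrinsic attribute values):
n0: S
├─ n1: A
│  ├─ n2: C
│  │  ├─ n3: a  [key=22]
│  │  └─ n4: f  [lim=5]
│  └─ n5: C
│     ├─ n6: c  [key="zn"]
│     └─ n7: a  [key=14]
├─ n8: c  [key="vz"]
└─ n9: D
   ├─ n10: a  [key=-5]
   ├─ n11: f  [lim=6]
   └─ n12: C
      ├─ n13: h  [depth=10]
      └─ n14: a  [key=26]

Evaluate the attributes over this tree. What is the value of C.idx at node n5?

11

1. n1.pre = -4  [-4]
2. n1.hot = -5  [-5]
3. n1.lim = 17  [17]
4. n2.idx = 26  [A.hot * 3 + 41]
5. n3.key = 22  [terminal]
6. n4.lim = 5  [terminal]
7. n2.val = 25  [C.idx - 1]
8. n5.idx = 11  [C₀.val - 14]
9. n6.key = "zn"  [terminal]
10. n7.key = 14  [terminal]
11. n5.val = 27  [C.idx + a.key + 2]
12. n1.wid = true  [A.pre > -5]
13. n8.key = "vz"  [terminal]
14. n10.key = -5  [terminal]
15. n11.lim = 6  [terminal]
16. n12.idx = -9  [f.lim - 15]
17. n13.depth = 10  [terminal]
18. n14.key = 26  [terminal]
19. n12.val = 25  [h.depth + C.idx + 24]
20. n9.idx = true  [a.key > -6]
21. n9.fin = 6  [C.val - 19]
22. n0.hot = false  [false]
23. n0.val = 20  [D.fin * 3 + 2]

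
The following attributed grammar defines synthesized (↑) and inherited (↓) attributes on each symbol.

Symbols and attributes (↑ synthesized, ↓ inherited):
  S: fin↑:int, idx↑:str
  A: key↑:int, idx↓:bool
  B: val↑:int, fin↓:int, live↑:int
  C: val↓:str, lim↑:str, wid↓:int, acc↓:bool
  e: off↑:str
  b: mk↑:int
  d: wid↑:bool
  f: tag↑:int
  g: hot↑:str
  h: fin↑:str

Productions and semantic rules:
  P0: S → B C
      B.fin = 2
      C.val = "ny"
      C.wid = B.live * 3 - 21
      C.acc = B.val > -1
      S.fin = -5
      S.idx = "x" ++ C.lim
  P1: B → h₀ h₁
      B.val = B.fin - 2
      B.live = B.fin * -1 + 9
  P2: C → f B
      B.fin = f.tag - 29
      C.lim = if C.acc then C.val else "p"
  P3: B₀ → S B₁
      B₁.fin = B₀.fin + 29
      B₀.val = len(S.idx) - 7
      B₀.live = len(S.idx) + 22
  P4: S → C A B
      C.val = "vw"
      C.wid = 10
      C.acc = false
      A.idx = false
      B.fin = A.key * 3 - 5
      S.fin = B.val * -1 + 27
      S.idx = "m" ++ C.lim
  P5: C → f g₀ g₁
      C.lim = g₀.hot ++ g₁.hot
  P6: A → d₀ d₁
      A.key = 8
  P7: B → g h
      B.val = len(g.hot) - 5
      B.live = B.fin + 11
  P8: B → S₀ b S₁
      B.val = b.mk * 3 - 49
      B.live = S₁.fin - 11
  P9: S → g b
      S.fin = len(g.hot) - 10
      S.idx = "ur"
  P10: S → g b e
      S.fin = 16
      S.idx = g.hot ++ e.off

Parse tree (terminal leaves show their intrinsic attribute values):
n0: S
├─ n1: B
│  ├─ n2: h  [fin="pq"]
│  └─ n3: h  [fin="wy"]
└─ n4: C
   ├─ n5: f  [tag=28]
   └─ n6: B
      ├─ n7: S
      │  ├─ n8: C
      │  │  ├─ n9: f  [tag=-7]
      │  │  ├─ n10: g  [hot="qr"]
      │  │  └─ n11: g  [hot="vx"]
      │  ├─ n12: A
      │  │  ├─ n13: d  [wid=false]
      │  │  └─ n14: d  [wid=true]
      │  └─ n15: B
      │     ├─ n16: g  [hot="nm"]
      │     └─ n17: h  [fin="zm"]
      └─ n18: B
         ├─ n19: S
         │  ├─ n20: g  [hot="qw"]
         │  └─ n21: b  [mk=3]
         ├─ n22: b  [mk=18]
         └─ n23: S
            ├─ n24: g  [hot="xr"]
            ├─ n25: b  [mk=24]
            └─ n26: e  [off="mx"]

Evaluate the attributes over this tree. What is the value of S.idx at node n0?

1. n1.fin = 2  [2]
2. n2.fin = "pq"  [terminal]
3. n3.fin = "wy"  [terminal]
4. n1.val = 0  [B.fin - 2]
5. n1.live = 7  [B.fin * -1 + 9]
6. n4.val = "ny"  ["ny"]
7. n4.wid = 0  [B.live * 3 - 21]
8. n4.acc = true  [B.val > -1]
9. n5.tag = 28  [terminal]
10. n6.fin = -1  [f.tag - 29]
11. n8.val = "vw"  ["vw"]
12. n8.wid = 10  [10]
13. n8.acc = false  [false]
14. n9.tag = -7  [terminal]
15. n10.hot = "qr"  [terminal]
16. n11.hot = "vx"  [terminal]
17. n8.lim = "qrvx"  [g₀.hot ++ g₁.hot]
18. n12.idx = false  [false]
19. n13.wid = false  [terminal]
20. n14.wid = true  [terminal]
21. n12.key = 8  [8]
22. n15.fin = 19  [A.key * 3 - 5]
23. n16.hot = "nm"  [terminal]
24. n17.fin = "zm"  [terminal]
25. n15.val = -3  [len(g.hot) - 5]
26. n15.live = 30  [B.fin + 11]
27. n7.fin = 30  [B.val * -1 + 27]
28. n7.idx = "mqrvx"  ["m" ++ C.lim]
29. n18.fin = 28  [B₀.fin + 29]
30. n20.hot = "qw"  [terminal]
31. n21.mk = 3  [terminal]
32. n19.fin = -8  [len(g.hot) - 10]
33. n19.idx = "ur"  ["ur"]
34. n22.mk = 18  [terminal]
35. n24.hot = "xr"  [terminal]
36. n25.mk = 24  [terminal]
37. n26.off = "mx"  [terminal]
38. n23.fin = 16  [16]
39. n23.idx = "xrmx"  [g.hot ++ e.off]
40. n18.val = 5  [b.mk * 3 - 49]
41. n18.live = 5  [S₁.fin - 11]
42. n6.val = -2  [len(S.idx) - 7]
43. n6.live = 27  [len(S.idx) + 22]
44. n4.lim = "ny"  [if C.acc then C.val else "p"]
45. n0.fin = -5  [-5]
46. n0.idx = "xny"  ["x" ++ C.lim]

"xny"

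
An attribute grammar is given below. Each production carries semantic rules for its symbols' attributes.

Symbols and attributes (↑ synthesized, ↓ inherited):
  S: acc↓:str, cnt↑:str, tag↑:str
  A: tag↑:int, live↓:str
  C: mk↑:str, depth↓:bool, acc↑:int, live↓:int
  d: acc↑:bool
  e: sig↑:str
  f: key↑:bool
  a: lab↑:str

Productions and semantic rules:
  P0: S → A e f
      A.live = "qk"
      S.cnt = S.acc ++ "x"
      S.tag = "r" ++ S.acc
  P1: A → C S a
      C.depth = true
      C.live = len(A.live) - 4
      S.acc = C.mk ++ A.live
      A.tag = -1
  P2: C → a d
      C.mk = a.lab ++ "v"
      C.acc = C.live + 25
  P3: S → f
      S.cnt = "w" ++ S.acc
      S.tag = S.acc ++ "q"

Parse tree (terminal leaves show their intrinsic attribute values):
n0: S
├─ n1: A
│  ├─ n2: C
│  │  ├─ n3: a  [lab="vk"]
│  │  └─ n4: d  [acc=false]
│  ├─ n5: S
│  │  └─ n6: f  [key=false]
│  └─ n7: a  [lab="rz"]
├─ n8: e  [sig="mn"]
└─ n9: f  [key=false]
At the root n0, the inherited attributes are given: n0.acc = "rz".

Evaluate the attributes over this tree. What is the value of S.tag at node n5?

1. n0.acc = "rz"  [given at root]
2. n1.live = "qk"  ["qk"]
3. n2.depth = true  [true]
4. n2.live = -2  [len(A.live) - 4]
5. n3.lab = "vk"  [terminal]
6. n4.acc = false  [terminal]
7. n2.mk = "vkv"  [a.lab ++ "v"]
8. n2.acc = 23  [C.live + 25]
9. n5.acc = "vkvqk"  [C.mk ++ A.live]
10. n6.key = false  [terminal]
11. n5.cnt = "wvkvqk"  ["w" ++ S.acc]
12. n5.tag = "vkvqkq"  [S.acc ++ "q"]
13. n7.lab = "rz"  [terminal]
14. n1.tag = -1  [-1]
15. n8.sig = "mn"  [terminal]
16. n9.key = false  [terminal]
17. n0.cnt = "rzx"  [S.acc ++ "x"]
18. n0.tag = "rrz"  ["r" ++ S.acc]

"vkvqkq"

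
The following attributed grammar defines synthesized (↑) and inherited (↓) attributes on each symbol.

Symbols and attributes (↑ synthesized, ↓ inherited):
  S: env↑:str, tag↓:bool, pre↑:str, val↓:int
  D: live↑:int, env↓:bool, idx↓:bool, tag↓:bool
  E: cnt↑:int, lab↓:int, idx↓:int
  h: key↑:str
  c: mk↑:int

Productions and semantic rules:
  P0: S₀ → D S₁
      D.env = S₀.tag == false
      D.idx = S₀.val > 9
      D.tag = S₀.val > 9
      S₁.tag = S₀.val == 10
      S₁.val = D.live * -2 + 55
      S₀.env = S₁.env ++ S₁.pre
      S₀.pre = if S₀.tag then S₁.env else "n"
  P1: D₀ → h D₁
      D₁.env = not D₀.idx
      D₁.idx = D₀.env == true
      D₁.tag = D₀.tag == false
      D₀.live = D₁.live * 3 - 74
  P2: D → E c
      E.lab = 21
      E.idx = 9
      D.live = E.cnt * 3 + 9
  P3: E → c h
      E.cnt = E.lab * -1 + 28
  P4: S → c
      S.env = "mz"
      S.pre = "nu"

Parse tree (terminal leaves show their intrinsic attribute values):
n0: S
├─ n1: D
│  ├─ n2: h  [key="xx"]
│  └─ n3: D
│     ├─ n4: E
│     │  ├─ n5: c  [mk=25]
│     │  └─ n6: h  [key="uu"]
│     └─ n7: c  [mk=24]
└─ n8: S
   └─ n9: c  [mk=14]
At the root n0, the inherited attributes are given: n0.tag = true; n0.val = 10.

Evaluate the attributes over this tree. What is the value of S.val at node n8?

23

1. n0.tag = true  [given at root]
2. n0.val = 10  [given at root]
3. n1.env = false  [S₀.tag == false]
4. n1.idx = true  [S₀.val > 9]
5. n1.tag = true  [S₀.val > 9]
6. n2.key = "xx"  [terminal]
7. n3.env = false  [not D₀.idx]
8. n3.idx = false  [D₀.env == true]
9. n3.tag = false  [D₀.tag == false]
10. n4.lab = 21  [21]
11. n4.idx = 9  [9]
12. n5.mk = 25  [terminal]
13. n6.key = "uu"  [terminal]
14. n4.cnt = 7  [E.lab * -1 + 28]
15. n7.mk = 24  [terminal]
16. n3.live = 30  [E.cnt * 3 + 9]
17. n1.live = 16  [D₁.live * 3 - 74]
18. n8.tag = true  [S₀.val == 10]
19. n8.val = 23  [D.live * -2 + 55]
20. n9.mk = 14  [terminal]
21. n8.env = "mz"  ["mz"]
22. n8.pre = "nu"  ["nu"]
23. n0.env = "mznu"  [S₁.env ++ S₁.pre]
24. n0.pre = "mz"  [if S₀.tag then S₁.env else "n"]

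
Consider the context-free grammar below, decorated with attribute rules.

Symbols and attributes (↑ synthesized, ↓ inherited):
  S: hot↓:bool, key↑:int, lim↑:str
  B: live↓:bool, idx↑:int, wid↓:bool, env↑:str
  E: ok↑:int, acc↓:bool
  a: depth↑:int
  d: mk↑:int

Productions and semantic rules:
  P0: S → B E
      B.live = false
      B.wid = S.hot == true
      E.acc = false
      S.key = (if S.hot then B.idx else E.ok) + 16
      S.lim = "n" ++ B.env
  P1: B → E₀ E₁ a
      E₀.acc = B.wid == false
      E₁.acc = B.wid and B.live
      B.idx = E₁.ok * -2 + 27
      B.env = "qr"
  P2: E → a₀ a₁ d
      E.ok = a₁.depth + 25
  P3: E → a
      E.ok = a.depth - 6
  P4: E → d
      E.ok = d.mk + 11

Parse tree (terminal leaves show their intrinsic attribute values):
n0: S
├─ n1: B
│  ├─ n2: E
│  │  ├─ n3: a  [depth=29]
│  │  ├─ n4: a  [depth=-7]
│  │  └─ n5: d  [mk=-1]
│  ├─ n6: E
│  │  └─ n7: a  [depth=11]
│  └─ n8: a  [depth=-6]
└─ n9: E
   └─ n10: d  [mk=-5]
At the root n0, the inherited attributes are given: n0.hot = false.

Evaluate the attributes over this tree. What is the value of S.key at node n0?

22

1. n0.hot = false  [given at root]
2. n1.live = false  [false]
3. n1.wid = false  [S.hot == true]
4. n2.acc = true  [B.wid == false]
5. n3.depth = 29  [terminal]
6. n4.depth = -7  [terminal]
7. n5.mk = -1  [terminal]
8. n2.ok = 18  [a₁.depth + 25]
9. n6.acc = false  [B.wid and B.live]
10. n7.depth = 11  [terminal]
11. n6.ok = 5  [a.depth - 6]
12. n8.depth = -6  [terminal]
13. n1.idx = 17  [E₁.ok * -2 + 27]
14. n1.env = "qr"  ["qr"]
15. n9.acc = false  [false]
16. n10.mk = -5  [terminal]
17. n9.ok = 6  [d.mk + 11]
18. n0.key = 22  [(if S.hot then B.idx else E.ok) + 16]
19. n0.lim = "nqr"  ["n" ++ B.env]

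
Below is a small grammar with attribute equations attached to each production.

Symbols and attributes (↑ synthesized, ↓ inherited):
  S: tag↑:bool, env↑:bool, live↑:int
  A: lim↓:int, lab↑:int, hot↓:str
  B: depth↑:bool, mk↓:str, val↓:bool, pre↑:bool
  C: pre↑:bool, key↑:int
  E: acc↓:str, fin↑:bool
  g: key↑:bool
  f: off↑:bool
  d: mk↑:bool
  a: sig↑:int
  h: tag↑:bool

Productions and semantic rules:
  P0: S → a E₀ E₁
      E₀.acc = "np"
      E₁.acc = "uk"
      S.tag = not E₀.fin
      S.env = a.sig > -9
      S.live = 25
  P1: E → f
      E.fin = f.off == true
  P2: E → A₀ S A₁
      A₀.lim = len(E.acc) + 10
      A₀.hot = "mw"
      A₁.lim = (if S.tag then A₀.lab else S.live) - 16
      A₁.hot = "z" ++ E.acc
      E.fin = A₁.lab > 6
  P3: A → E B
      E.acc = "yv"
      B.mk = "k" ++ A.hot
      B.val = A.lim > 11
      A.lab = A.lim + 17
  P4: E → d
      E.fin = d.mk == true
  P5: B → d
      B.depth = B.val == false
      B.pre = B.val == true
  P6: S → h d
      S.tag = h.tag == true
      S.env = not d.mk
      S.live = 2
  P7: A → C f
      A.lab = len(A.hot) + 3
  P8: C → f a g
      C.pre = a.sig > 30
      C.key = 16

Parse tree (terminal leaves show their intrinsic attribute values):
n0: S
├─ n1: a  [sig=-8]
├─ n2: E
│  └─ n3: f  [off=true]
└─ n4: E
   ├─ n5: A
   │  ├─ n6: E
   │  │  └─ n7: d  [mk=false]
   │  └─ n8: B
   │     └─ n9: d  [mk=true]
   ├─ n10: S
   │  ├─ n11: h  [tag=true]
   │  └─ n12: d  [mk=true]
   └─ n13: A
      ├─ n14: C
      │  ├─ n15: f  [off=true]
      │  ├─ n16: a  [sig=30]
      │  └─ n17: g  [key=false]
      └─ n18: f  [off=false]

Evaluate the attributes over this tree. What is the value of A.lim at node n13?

1. n1.sig = -8  [terminal]
2. n2.acc = "np"  ["np"]
3. n3.off = true  [terminal]
4. n2.fin = true  [f.off == true]
5. n4.acc = "uk"  ["uk"]
6. n5.lim = 12  [len(E.acc) + 10]
7. n5.hot = "mw"  ["mw"]
8. n6.acc = "yv"  ["yv"]
9. n7.mk = false  [terminal]
10. n6.fin = false  [d.mk == true]
11. n8.mk = "kmw"  ["k" ++ A.hot]
12. n8.val = true  [A.lim > 11]
13. n9.mk = true  [terminal]
14. n8.depth = false  [B.val == false]
15. n8.pre = true  [B.val == true]
16. n5.lab = 29  [A.lim + 17]
17. n11.tag = true  [terminal]
18. n12.mk = true  [terminal]
19. n10.tag = true  [h.tag == true]
20. n10.env = false  [not d.mk]
21. n10.live = 2  [2]
22. n13.lim = 13  [(if S.tag then A₀.lab else S.live) - 16]
23. n13.hot = "zuk"  ["z" ++ E.acc]
24. n15.off = true  [terminal]
25. n16.sig = 30  [terminal]
26. n17.key = false  [terminal]
27. n14.pre = false  [a.sig > 30]
28. n14.key = 16  [16]
29. n18.off = false  [terminal]
30. n13.lab = 6  [len(A.hot) + 3]
31. n4.fin = false  [A₁.lab > 6]
32. n0.tag = false  [not E₀.fin]
33. n0.env = true  [a.sig > -9]
34. n0.live = 25  [25]

13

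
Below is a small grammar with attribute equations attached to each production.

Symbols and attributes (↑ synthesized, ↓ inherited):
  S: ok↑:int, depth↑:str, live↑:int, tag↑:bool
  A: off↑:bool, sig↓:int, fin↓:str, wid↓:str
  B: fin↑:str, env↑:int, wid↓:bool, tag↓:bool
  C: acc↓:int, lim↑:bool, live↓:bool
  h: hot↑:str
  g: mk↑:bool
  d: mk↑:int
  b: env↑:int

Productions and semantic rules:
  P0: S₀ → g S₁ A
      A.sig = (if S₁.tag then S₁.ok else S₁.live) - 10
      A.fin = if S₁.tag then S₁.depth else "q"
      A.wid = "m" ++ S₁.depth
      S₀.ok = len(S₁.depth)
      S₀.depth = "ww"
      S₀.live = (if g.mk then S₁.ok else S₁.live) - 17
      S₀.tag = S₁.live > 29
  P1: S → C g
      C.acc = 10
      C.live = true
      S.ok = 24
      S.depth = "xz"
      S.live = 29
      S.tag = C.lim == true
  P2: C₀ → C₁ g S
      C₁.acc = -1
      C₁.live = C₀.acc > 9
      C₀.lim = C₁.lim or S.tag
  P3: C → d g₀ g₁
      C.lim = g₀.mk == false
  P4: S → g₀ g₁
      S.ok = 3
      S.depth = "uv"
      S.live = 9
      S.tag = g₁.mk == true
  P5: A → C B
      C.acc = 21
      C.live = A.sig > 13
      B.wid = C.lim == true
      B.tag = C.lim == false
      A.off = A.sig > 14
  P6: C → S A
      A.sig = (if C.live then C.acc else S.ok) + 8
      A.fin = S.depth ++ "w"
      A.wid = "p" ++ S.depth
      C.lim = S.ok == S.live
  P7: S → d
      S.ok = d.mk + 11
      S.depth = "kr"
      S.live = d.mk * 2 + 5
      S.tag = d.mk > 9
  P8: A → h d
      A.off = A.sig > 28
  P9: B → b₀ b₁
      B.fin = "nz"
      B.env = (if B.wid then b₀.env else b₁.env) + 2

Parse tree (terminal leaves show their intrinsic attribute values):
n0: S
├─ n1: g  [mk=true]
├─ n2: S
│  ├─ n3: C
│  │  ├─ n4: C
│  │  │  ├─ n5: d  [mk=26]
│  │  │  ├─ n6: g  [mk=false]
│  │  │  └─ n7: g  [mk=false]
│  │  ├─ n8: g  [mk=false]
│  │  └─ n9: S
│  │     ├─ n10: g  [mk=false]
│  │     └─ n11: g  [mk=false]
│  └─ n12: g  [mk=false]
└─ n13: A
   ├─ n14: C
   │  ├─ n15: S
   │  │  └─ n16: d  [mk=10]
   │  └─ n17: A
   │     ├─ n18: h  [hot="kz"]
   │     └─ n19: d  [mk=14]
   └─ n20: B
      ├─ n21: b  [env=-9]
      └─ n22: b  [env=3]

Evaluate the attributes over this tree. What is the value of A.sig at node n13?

1. n1.mk = true  [terminal]
2. n3.acc = 10  [10]
3. n3.live = true  [true]
4. n4.acc = -1  [-1]
5. n4.live = true  [C₀.acc > 9]
6. n5.mk = 26  [terminal]
7. n6.mk = false  [terminal]
8. n7.mk = false  [terminal]
9. n4.lim = true  [g₀.mk == false]
10. n8.mk = false  [terminal]
11. n10.mk = false  [terminal]
12. n11.mk = false  [terminal]
13. n9.ok = 3  [3]
14. n9.depth = "uv"  ["uv"]
15. n9.live = 9  [9]
16. n9.tag = false  [g₁.mk == true]
17. n3.lim = true  [C₁.lim or S.tag]
18. n12.mk = false  [terminal]
19. n2.ok = 24  [24]
20. n2.depth = "xz"  ["xz"]
21. n2.live = 29  [29]
22. n2.tag = true  [C.lim == true]
23. n13.sig = 14  [(if S₁.tag then S₁.ok else S₁.live) - 10]
24. n13.fin = "xz"  [if S₁.tag then S₁.depth else "q"]
25. n13.wid = "mxz"  ["m" ++ S₁.depth]
26. n14.acc = 21  [21]
27. n14.live = true  [A.sig > 13]
28. n16.mk = 10  [terminal]
29. n15.ok = 21  [d.mk + 11]
30. n15.depth = "kr"  ["kr"]
31. n15.live = 25  [d.mk * 2 + 5]
32. n15.tag = true  [d.mk > 9]
33. n17.sig = 29  [(if C.live then C.acc else S.ok) + 8]
34. n17.fin = "krw"  [S.depth ++ "w"]
35. n17.wid = "pkr"  ["p" ++ S.depth]
36. n18.hot = "kz"  [terminal]
37. n19.mk = 14  [terminal]
38. n17.off = true  [A.sig > 28]
39. n14.lim = false  [S.ok == S.live]
40. n20.wid = false  [C.lim == true]
41. n20.tag = true  [C.lim == false]
42. n21.env = -9  [terminal]
43. n22.env = 3  [terminal]
44. n20.fin = "nz"  ["nz"]
45. n20.env = 5  [(if B.wid then b₀.env else b₁.env) + 2]
46. n13.off = false  [A.sig > 14]
47. n0.ok = 2  [len(S₁.depth)]
48. n0.depth = "ww"  ["ww"]
49. n0.live = 7  [(if g.mk then S₁.ok else S₁.live) - 17]
50. n0.tag = false  [S₁.live > 29]

14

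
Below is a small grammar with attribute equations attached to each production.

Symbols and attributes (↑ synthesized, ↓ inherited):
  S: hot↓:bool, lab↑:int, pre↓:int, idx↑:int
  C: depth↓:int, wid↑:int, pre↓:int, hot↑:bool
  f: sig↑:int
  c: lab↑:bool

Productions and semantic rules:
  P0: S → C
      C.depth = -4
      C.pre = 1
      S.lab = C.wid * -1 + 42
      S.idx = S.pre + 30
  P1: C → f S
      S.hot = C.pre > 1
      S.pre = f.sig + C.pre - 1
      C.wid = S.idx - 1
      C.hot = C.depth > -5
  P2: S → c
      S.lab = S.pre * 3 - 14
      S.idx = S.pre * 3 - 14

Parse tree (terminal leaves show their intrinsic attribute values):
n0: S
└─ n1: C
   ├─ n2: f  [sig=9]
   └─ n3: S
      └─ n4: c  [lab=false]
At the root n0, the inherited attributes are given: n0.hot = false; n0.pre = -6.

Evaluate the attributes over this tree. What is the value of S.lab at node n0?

30

1. n0.hot = false  [given at root]
2. n0.pre = -6  [given at root]
3. n1.depth = -4  [-4]
4. n1.pre = 1  [1]
5. n2.sig = 9  [terminal]
6. n3.hot = false  [C.pre > 1]
7. n3.pre = 9  [f.sig + C.pre - 1]
8. n4.lab = false  [terminal]
9. n3.lab = 13  [S.pre * 3 - 14]
10. n3.idx = 13  [S.pre * 3 - 14]
11. n1.wid = 12  [S.idx - 1]
12. n1.hot = true  [C.depth > -5]
13. n0.lab = 30  [C.wid * -1 + 42]
14. n0.idx = 24  [S.pre + 30]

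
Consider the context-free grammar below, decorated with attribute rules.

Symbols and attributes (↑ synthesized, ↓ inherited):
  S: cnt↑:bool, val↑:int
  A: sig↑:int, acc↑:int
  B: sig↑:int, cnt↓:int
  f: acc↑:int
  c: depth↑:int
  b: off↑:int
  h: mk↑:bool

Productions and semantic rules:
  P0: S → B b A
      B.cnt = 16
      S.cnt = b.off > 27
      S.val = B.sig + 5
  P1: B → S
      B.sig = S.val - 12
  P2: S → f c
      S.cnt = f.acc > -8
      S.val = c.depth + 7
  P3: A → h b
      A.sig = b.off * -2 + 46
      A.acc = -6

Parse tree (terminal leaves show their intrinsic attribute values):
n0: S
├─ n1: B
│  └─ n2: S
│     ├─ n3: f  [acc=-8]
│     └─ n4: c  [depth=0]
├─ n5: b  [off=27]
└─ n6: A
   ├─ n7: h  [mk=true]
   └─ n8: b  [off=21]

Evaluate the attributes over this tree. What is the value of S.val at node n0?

0

1. n1.cnt = 16  [16]
2. n3.acc = -8  [terminal]
3. n4.depth = 0  [terminal]
4. n2.cnt = false  [f.acc > -8]
5. n2.val = 7  [c.depth + 7]
6. n1.sig = -5  [S.val - 12]
7. n5.off = 27  [terminal]
8. n7.mk = true  [terminal]
9. n8.off = 21  [terminal]
10. n6.sig = 4  [b.off * -2 + 46]
11. n6.acc = -6  [-6]
12. n0.cnt = false  [b.off > 27]
13. n0.val = 0  [B.sig + 5]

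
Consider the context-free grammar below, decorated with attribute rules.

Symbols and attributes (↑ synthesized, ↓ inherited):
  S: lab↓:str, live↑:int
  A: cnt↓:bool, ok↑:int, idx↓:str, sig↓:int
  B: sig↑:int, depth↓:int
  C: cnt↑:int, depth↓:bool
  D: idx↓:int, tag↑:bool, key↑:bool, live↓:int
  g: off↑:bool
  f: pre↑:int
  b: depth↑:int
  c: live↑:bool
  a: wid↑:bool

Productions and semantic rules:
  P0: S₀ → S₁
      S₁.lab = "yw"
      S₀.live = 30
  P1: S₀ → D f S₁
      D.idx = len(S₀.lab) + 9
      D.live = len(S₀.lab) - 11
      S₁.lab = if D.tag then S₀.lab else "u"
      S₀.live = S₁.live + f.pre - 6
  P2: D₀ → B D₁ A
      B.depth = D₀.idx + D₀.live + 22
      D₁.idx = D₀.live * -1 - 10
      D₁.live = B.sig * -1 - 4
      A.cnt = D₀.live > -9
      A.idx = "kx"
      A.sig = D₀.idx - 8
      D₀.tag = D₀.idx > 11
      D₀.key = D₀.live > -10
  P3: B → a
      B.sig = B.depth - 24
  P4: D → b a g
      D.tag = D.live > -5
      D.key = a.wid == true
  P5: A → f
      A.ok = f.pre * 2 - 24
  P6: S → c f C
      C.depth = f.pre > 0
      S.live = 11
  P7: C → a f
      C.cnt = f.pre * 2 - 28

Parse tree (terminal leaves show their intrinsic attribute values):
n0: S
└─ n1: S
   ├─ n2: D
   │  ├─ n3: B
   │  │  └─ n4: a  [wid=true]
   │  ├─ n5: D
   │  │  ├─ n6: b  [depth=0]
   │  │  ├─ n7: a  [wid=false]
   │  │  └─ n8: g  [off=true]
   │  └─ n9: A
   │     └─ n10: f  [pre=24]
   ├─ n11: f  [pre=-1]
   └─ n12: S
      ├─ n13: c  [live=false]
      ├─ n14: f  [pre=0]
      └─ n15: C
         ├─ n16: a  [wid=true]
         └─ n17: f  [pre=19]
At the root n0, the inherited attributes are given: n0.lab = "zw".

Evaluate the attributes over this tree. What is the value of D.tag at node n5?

true

1. n0.lab = "zw"  [given at root]
2. n1.lab = "yw"  ["yw"]
3. n2.idx = 11  [len(S₀.lab) + 9]
4. n2.live = -9  [len(S₀.lab) - 11]
5. n3.depth = 24  [D₀.idx + D₀.live + 22]
6. n4.wid = true  [terminal]
7. n3.sig = 0  [B.depth - 24]
8. n5.idx = -1  [D₀.live * -1 - 10]
9. n5.live = -4  [B.sig * -1 - 4]
10. n6.depth = 0  [terminal]
11. n7.wid = false  [terminal]
12. n8.off = true  [terminal]
13. n5.tag = true  [D.live > -5]
14. n5.key = false  [a.wid == true]
15. n9.cnt = false  [D₀.live > -9]
16. n9.idx = "kx"  ["kx"]
17. n9.sig = 3  [D₀.idx - 8]
18. n10.pre = 24  [terminal]
19. n9.ok = 24  [f.pre * 2 - 24]
20. n2.tag = false  [D₀.idx > 11]
21. n2.key = true  [D₀.live > -10]
22. n11.pre = -1  [terminal]
23. n12.lab = "u"  [if D.tag then S₀.lab else "u"]
24. n13.live = false  [terminal]
25. n14.pre = 0  [terminal]
26. n15.depth = false  [f.pre > 0]
27. n16.wid = true  [terminal]
28. n17.pre = 19  [terminal]
29. n15.cnt = 10  [f.pre * 2 - 28]
30. n12.live = 11  [11]
31. n1.live = 4  [S₁.live + f.pre - 6]
32. n0.live = 30  [30]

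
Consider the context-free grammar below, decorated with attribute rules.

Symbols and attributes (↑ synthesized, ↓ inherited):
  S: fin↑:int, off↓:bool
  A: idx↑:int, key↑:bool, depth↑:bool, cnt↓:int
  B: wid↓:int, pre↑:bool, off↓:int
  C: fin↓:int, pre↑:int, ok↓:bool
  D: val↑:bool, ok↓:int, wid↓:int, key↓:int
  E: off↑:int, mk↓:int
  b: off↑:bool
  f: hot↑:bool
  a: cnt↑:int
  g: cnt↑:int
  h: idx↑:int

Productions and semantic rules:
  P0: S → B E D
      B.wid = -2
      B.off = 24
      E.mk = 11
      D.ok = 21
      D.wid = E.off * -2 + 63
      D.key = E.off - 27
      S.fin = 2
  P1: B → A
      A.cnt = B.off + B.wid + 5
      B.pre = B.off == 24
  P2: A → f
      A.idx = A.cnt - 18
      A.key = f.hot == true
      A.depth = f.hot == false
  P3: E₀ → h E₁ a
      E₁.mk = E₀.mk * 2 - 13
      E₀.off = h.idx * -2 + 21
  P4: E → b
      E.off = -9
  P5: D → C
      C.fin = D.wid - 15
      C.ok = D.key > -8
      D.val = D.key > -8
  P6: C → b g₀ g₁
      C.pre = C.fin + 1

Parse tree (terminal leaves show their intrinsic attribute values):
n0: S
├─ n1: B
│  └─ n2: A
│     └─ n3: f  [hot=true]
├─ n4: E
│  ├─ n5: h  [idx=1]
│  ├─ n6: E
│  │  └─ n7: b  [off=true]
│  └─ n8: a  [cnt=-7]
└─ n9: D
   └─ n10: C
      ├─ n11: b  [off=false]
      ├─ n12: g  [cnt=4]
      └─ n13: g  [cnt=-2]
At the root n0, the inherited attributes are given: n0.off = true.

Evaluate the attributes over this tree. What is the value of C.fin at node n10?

10

1. n0.off = true  [given at root]
2. n1.wid = -2  [-2]
3. n1.off = 24  [24]
4. n2.cnt = 27  [B.off + B.wid + 5]
5. n3.hot = true  [terminal]
6. n2.idx = 9  [A.cnt - 18]
7. n2.key = true  [f.hot == true]
8. n2.depth = false  [f.hot == false]
9. n1.pre = true  [B.off == 24]
10. n4.mk = 11  [11]
11. n5.idx = 1  [terminal]
12. n6.mk = 9  [E₀.mk * 2 - 13]
13. n7.off = true  [terminal]
14. n6.off = -9  [-9]
15. n8.cnt = -7  [terminal]
16. n4.off = 19  [h.idx * -2 + 21]
17. n9.ok = 21  [21]
18. n9.wid = 25  [E.off * -2 + 63]
19. n9.key = -8  [E.off - 27]
20. n10.fin = 10  [D.wid - 15]
21. n10.ok = false  [D.key > -8]
22. n11.off = false  [terminal]
23. n12.cnt = 4  [terminal]
24. n13.cnt = -2  [terminal]
25. n10.pre = 11  [C.fin + 1]
26. n9.val = false  [D.key > -8]
27. n0.fin = 2  [2]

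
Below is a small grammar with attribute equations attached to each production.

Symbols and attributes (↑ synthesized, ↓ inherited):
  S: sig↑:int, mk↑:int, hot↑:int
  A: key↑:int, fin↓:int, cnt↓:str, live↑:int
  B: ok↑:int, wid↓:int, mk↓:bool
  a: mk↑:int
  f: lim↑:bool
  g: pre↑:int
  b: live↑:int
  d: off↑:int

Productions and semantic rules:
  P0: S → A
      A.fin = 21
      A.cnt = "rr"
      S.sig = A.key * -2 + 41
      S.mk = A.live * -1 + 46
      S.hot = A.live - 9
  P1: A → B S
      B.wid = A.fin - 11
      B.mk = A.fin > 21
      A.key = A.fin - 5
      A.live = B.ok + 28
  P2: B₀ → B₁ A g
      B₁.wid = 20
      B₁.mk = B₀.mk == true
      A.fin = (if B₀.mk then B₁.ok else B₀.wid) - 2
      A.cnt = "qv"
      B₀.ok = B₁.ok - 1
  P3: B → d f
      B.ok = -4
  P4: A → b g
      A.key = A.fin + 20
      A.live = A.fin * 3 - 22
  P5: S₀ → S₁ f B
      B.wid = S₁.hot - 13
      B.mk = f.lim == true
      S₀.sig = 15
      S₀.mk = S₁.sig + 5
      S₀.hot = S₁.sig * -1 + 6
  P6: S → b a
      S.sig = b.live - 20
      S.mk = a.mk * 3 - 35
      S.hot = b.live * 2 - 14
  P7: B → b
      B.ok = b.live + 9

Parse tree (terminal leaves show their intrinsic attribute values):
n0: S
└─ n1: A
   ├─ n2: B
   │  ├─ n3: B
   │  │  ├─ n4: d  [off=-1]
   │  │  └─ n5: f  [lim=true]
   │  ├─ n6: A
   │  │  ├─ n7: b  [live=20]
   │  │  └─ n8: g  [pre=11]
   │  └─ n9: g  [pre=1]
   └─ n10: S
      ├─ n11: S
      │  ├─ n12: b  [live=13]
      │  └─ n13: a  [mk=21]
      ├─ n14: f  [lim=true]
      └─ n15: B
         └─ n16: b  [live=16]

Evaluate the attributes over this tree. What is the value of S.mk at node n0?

1. n1.fin = 21  [21]
2. n1.cnt = "rr"  ["rr"]
3. n2.wid = 10  [A.fin - 11]
4. n2.mk = false  [A.fin > 21]
5. n3.wid = 20  [20]
6. n3.mk = false  [B₀.mk == true]
7. n4.off = -1  [terminal]
8. n5.lim = true  [terminal]
9. n3.ok = -4  [-4]
10. n6.fin = 8  [(if B₀.mk then B₁.ok else B₀.wid) - 2]
11. n6.cnt = "qv"  ["qv"]
12. n7.live = 20  [terminal]
13. n8.pre = 11  [terminal]
14. n6.key = 28  [A.fin + 20]
15. n6.live = 2  [A.fin * 3 - 22]
16. n9.pre = 1  [terminal]
17. n2.ok = -5  [B₁.ok - 1]
18. n12.live = 13  [terminal]
19. n13.mk = 21  [terminal]
20. n11.sig = -7  [b.live - 20]
21. n11.mk = 28  [a.mk * 3 - 35]
22. n11.hot = 12  [b.live * 2 - 14]
23. n14.lim = true  [terminal]
24. n15.wid = -1  [S₁.hot - 13]
25. n15.mk = true  [f.lim == true]
26. n16.live = 16  [terminal]
27. n15.ok = 25  [b.live + 9]
28. n10.sig = 15  [15]
29. n10.mk = -2  [S₁.sig + 5]
30. n10.hot = 13  [S₁.sig * -1 + 6]
31. n1.key = 16  [A.fin - 5]
32. n1.live = 23  [B.ok + 28]
33. n0.sig = 9  [A.key * -2 + 41]
34. n0.mk = 23  [A.live * -1 + 46]
35. n0.hot = 14  [A.live - 9]

23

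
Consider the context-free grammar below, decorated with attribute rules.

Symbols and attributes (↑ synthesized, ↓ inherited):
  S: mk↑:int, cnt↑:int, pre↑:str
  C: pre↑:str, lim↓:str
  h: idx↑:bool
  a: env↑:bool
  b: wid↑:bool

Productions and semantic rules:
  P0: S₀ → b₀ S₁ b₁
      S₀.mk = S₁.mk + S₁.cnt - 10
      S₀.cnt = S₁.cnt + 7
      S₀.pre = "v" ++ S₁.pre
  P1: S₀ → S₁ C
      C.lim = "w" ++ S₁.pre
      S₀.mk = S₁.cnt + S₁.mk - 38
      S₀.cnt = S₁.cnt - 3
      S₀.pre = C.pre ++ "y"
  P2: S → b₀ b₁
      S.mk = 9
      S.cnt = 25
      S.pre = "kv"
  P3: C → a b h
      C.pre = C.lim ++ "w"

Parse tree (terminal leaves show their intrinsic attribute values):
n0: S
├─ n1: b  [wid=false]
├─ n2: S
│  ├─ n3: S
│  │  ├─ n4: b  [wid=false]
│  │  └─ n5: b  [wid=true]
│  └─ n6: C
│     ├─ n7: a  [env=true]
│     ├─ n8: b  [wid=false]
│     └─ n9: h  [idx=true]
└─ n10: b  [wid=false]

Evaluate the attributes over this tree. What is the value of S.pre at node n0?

"vwkvwy"

1. n1.wid = false  [terminal]
2. n4.wid = false  [terminal]
3. n5.wid = true  [terminal]
4. n3.mk = 9  [9]
5. n3.cnt = 25  [25]
6. n3.pre = "kv"  ["kv"]
7. n6.lim = "wkv"  ["w" ++ S₁.pre]
8. n7.env = true  [terminal]
9. n8.wid = false  [terminal]
10. n9.idx = true  [terminal]
11. n6.pre = "wkvw"  [C.lim ++ "w"]
12. n2.mk = -4  [S₁.cnt + S₁.mk - 38]
13. n2.cnt = 22  [S₁.cnt - 3]
14. n2.pre = "wkvwy"  [C.pre ++ "y"]
15. n10.wid = false  [terminal]
16. n0.mk = 8  [S₁.mk + S₁.cnt - 10]
17. n0.cnt = 29  [S₁.cnt + 7]
18. n0.pre = "vwkvwy"  ["v" ++ S₁.pre]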